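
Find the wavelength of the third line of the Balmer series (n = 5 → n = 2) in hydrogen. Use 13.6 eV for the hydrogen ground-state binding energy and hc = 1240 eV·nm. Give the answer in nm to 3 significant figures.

434 nm

The Balmer series terminates on n_f = 2; the third line has n_i = 2+3 = 5.
ΔE = 13.60 × (1/2² − 1/5²) = 2.856 eV.
λ = 1240 / 2.856 = 434 nm.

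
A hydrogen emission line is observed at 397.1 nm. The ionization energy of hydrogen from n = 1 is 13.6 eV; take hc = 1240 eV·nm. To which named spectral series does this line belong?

ΔE = 1240/397.1 = 3.123 eV.
This matches 13.6 × (1/2² − 1/7²), so n_f = 2: the Balmer series.

Balmer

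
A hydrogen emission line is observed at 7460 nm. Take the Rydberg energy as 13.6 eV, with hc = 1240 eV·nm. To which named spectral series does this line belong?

Pfund

ΔE = 1240/7460 = 0.1662 eV.
This matches 13.6 × (1/5² − 1/6²), so n_f = 5: the Pfund series.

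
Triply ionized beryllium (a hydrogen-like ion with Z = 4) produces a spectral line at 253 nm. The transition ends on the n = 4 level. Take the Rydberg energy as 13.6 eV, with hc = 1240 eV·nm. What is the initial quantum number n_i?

The photon energy is ΔE = hc/λ = 1240 / 253 = 4.901 eV.
With Z = 4, ΔE = 217.6 × (1/n_f² − 1/n_i²), so 1/n_f² − 1/n_i² = 0.02252.
With n_f = 4: 1/n_i² = 1/16 − 0.02252 = 0.03998, so n_i ≈ 5.00.

n_i = 5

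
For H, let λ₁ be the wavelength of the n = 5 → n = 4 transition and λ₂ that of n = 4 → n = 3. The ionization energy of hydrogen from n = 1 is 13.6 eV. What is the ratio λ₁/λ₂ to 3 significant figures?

2.16

λ ∝ 1/ΔE ∝ 1/(1/n_f² − 1/n_i²), and the Z² and hc factors cancel in the ratio.
λ₁/λ₂ = (1/3² − 1/4²)/(1/4² − 1/5²) = 0.04861/0.02250 = 2.16.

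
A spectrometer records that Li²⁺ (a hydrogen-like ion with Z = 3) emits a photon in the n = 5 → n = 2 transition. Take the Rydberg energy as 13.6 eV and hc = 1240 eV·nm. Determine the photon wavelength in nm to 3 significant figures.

48.2 nm

For Z = 3 the level energies scale as Z², so the effective Rydberg energy is 13.6 × 9 = 122.4 eV.
ΔE = 122.4 × (1/2² − 1/5²) = 122.4 × 0.2100 = 25.70 eV.
λ = hc/ΔE = 1240 / 25.70 = 48.2 nm.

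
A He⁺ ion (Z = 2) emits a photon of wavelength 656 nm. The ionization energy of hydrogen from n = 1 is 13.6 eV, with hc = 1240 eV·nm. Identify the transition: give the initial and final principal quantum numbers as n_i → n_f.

n_i = 6, n_f = 4

The photon energy is ΔE = hc/λ = 1240 / 656 = 1.890 eV.
With Z = 2, ΔE = 54.40 × (1/n_f² − 1/n_i²), so 1/n_f² − 1/n_i² = 0.03475.
Trying n_f = 4 gives 1/n_i² = 0.02775, i.e. n_i ≈ 6; this pair matches.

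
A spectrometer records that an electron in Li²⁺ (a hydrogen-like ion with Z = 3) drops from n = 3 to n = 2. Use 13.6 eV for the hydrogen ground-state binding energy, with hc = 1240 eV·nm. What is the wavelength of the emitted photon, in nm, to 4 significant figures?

72.94 nm

For Z = 3 the level energies scale as Z², so the effective Rydberg energy is 13.6 × 9 = 122.4 eV.
ΔE = 122.4 × (1/2² − 1/3²) = 122.4 × 0.1389 = 17.00 eV.
λ = hc/ΔE = 1240 / 17.00 = 72.94 nm.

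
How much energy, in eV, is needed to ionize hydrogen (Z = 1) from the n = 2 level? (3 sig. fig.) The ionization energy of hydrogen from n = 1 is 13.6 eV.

3.40 eV

E_2 = −13.60/4 = −3.40 eV, so ionization (to E = 0) requires 3.40 eV.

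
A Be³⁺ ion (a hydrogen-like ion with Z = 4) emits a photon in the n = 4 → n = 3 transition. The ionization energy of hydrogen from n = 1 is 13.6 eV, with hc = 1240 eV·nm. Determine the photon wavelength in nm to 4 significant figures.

117.2 nm

For Z = 4 the level energies scale as Z², so the effective Rydberg energy is 13.6 × 16 = 217.6 eV.
ΔE = 217.6 × (1/3² − 1/4²) = 217.6 × 0.04861 = 10.58 eV.
λ = hc/ΔE = 1240 / 10.58 = 117.2 nm.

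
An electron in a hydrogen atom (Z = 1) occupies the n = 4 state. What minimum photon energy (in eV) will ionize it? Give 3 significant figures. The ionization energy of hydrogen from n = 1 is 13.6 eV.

0.850 eV

E_4 = −13.60/16 = −0.850 eV, so ionization (to E = 0) requires 0.850 eV.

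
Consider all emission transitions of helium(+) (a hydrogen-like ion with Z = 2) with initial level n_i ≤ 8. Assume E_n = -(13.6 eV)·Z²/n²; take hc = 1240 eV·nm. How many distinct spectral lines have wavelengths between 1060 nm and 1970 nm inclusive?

3

Enumerate all n_i → n_f pairs with 1 ≤ n_f < n_i ≤ 8 and compute λ = 1240 / [13.6·4·(1/n_f² − 1/n_i²)].
Lines falling in [1060, 1970] nm: 7→5 (1163 nm), 6→5 (1865 nm), 8→6 (1876 nm).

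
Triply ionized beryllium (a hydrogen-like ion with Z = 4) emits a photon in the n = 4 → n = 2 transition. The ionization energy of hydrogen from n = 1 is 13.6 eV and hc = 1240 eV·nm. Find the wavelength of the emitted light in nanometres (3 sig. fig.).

30.4 nm

For Z = 4 the level energies scale as Z², so the effective Rydberg energy is 13.6 × 16 = 217.6 eV.
ΔE = 217.6 × (1/2² − 1/4²) = 217.6 × 0.1875 = 40.80 eV.
λ = hc/ΔE = 1240 / 40.80 = 30.4 nm.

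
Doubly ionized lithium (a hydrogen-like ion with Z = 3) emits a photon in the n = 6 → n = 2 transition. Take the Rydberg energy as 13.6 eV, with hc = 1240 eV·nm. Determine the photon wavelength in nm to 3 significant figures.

45.6 nm

For Z = 3 the level energies scale as Z², so the effective Rydberg energy is 13.6 × 9 = 122.4 eV.
ΔE = 122.4 × (1/2² − 1/6²) = 122.4 × 0.2222 = 27.20 eV.
λ = hc/ΔE = 1240 / 27.20 = 45.6 nm.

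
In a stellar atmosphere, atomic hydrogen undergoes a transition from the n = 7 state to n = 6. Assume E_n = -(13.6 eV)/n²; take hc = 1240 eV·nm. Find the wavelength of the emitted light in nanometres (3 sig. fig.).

ΔE = 13.60 × (1/6² − 1/7²) = 13.60 × 0.007370 = 0.1002 eV.
λ = hc/ΔE = 1240 / 0.1002 = 12400 nm.

12400 nm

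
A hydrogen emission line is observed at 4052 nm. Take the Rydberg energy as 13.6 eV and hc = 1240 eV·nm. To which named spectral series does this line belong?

ΔE = 1240/4052 = 0.3060 eV.
This matches 13.6 × (1/4² − 1/5²), so n_f = 4: the Brackett series.

Brackett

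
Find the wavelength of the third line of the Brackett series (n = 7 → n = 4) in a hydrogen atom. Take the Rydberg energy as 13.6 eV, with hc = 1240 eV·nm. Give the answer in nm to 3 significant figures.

2170 nm

The Brackett series terminates on n_f = 4; the third line has n_i = 4+3 = 7.
ΔE = 13.60 × (1/4² − 1/7²) = 0.5724 eV.
λ = 1240 / 0.5724 = 2170 nm.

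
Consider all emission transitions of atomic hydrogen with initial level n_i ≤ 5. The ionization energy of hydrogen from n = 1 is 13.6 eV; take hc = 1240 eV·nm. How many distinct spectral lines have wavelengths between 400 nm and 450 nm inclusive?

Enumerate all n_i → n_f pairs with 1 ≤ n_f < n_i ≤ 5 and compute λ = 1240 / [13.6·1·(1/n_f² − 1/n_i²)].
Lines falling in [400, 450] nm: 5→2 (434.2 nm).

1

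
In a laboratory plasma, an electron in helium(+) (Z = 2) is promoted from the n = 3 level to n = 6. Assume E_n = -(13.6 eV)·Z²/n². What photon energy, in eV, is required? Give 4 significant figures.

4.533 eV

The Bohr energies scale as Z², so for Z = 2: E_n = −54.40/n² eV.
E_6 = −54.40/36 = −1.511 eV and E_3 = −54.40/9 = −6.044 eV.
The photon energy is |E_6 − E_3| = 4.533 eV.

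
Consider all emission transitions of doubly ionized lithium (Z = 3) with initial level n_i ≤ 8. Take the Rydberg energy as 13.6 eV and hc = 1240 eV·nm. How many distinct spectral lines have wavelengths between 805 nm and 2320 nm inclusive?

Enumerate all n_i → n_f pairs with 1 ≤ n_f < n_i ≤ 8 and compute λ = 1240 / [13.6·9·(1/n_f² − 1/n_i²)].
Lines falling in [805, 2320] nm: 6→5 (828.9 nm), 8→6 (833.6 nm), 7→6 (1375 nm), 8→7 (2118 nm).

4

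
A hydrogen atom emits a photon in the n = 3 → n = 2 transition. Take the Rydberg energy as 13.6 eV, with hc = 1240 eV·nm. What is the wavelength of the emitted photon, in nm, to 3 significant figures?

ΔE = 13.60 × (1/2² − 1/3²) = 13.60 × 0.1389 = 1.889 eV.
λ = hc/ΔE = 1240 / 1.889 = 656 nm.

656 nm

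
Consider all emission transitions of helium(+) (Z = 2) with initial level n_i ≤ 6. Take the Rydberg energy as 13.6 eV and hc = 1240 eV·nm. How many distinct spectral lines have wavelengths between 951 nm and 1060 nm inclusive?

1

Enumerate all n_i → n_f pairs with 1 ≤ n_f < n_i ≤ 6 and compute λ = 1240 / [13.6·4·(1/n_f² − 1/n_i²)].
Lines falling in [951, 1060] nm: 5→4 (1013 nm).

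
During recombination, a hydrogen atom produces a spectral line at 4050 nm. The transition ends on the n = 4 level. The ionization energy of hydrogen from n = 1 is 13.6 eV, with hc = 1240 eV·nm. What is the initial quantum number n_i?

The photon energy is ΔE = hc/λ = 1240 / 4050 = 0.3062 eV.
With Z = 1, ΔE = 13.60 × (1/n_f² − 1/n_i²), so 1/n_f² − 1/n_i² = 0.02251.
With n_f = 4: 1/n_i² = 1/16 − 0.02251 = 0.03999, so n_i ≈ 5.00.

n_i = 5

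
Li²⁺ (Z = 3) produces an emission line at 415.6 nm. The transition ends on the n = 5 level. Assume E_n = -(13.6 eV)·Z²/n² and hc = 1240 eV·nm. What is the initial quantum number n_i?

The photon energy is ΔE = hc/λ = 1240 / 415.6 = 2.984 eV.
With Z = 3, ΔE = 122.4 × (1/n_f² − 1/n_i²), so 1/n_f² − 1/n_i² = 0.02438.
With n_f = 5: 1/n_i² = 1/25 − 0.02438 = 0.01562, so n_i ≈ 8.00.

n_i = 8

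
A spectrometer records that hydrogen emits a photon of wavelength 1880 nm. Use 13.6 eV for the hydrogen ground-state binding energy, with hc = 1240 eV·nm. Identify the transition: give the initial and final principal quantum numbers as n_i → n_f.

n_i = 4, n_f = 3

The photon energy is ΔE = hc/λ = 1240 / 1880 = 0.6596 eV.
With Z = 1, ΔE = 13.60 × (1/n_f² − 1/n_i²), so 1/n_f² − 1/n_i² = 0.04850.
Trying n_f = 3 gives 1/n_i² = 0.06261, i.e. n_i ≈ 4; this pair matches.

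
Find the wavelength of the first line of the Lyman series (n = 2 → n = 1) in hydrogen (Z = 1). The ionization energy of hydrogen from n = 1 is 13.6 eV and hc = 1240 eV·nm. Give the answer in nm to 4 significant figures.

121.6 nm

The Lyman series terminates on n_f = 1; the first line has n_i = 1+1 = 2.
ΔE = 13.60 × (1/1² − 1/2²) = 10.20 eV.
λ = 1240 / 10.20 = 121.6 nm.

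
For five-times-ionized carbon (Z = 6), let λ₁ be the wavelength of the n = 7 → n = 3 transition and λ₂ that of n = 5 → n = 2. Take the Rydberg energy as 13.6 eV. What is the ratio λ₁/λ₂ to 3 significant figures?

λ ∝ 1/ΔE ∝ 1/(1/n_f² − 1/n_i²), and the Z² and hc factors cancel in the ratio.
λ₁/λ₂ = (1/2² − 1/5²)/(1/3² − 1/7²) = 0.2100/0.09070 = 2.32.

2.32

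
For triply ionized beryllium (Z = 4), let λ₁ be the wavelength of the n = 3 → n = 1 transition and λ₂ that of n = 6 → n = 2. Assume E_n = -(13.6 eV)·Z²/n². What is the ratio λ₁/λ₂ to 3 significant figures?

λ ∝ 1/ΔE ∝ 1/(1/n_f² − 1/n_i²), and the Z² and hc factors cancel in the ratio.
λ₁/λ₂ = (1/2² − 1/6²)/(1/1² − 1/3²) = 0.2222/0.8889 = 0.250.

0.250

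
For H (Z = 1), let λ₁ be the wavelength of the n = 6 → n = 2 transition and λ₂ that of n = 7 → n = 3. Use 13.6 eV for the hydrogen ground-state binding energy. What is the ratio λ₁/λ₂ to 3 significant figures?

0.408

λ ∝ 1/ΔE ∝ 1/(1/n_f² − 1/n_i²), and the Z² and hc factors cancel in the ratio.
λ₁/λ₂ = (1/3² − 1/7²)/(1/2² − 1/6²) = 0.09070/0.2222 = 0.408.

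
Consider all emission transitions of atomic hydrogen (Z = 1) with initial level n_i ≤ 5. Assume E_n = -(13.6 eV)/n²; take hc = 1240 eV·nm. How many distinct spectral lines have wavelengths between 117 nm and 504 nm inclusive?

3

Enumerate all n_i → n_f pairs with 1 ≤ n_f < n_i ≤ 5 and compute λ = 1240 / [13.6·1·(1/n_f² − 1/n_i²)].
Lines falling in [117, 504] nm: 2→1 (121.6 nm), 5→2 (434.2 nm), 4→2 (486.3 nm).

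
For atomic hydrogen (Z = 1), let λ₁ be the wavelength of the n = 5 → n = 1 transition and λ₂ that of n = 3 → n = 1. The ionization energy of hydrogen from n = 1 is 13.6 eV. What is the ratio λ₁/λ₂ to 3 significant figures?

λ ∝ 1/ΔE ∝ 1/(1/n_f² − 1/n_i²), and the Z² and hc factors cancel in the ratio.
λ₁/λ₂ = (1/1² − 1/3²)/(1/1² − 1/5²) = 0.8889/0.9600 = 0.926.

0.926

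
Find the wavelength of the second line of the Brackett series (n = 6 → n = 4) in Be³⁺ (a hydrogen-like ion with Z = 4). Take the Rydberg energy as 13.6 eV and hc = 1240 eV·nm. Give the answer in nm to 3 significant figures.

164 nm

The Brackett series terminates on n_f = 4; the second line has n_i = 4+2 = 6.
ΔE = 217.6 × (1/4² − 1/6²) = 7.556 eV.
λ = 1240 / 7.556 = 164 nm.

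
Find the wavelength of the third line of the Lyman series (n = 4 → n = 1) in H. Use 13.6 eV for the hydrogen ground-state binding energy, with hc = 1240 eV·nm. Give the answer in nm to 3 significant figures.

97.3 nm

The Lyman series terminates on n_f = 1; the third line has n_i = 1+3 = 4.
ΔE = 13.60 × (1/1² − 1/4²) = 12.75 eV.
λ = 1240 / 12.75 = 97.3 nm.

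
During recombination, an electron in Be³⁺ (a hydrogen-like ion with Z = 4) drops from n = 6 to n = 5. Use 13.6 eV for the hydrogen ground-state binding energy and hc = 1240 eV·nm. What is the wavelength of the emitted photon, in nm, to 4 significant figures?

For Z = 4 the level energies scale as Z², so the effective Rydberg energy is 13.6 × 16 = 217.6 eV.
ΔE = 217.6 × (1/5² − 1/6²) = 217.6 × 0.01222 = 2.660 eV.
λ = hc/ΔE = 1240 / 2.660 = 466.2 nm.

466.2 nm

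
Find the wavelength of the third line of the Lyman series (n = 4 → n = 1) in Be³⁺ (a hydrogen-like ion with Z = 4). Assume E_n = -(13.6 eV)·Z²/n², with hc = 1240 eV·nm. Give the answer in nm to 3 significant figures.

The Lyman series terminates on n_f = 1; the third line has n_i = 1+3 = 4.
ΔE = 217.6 × (1/1² − 1/4²) = 204.0 eV.
λ = 1240 / 204.0 = 6.08 nm.

6.08 nm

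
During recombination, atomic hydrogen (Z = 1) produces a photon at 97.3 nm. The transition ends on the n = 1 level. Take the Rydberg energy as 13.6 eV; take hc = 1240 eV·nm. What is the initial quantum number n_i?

The photon energy is ΔE = hc/λ = 1240 / 97.3 = 12.74 eV.
With Z = 1, ΔE = 13.60 × (1/n_f² − 1/n_i²), so 1/n_f² − 1/n_i² = 0.9371.
With n_f = 1: 1/n_i² = 1/1 − 0.9371 = 0.06293, so n_i ≈ 3.99.

n_i = 4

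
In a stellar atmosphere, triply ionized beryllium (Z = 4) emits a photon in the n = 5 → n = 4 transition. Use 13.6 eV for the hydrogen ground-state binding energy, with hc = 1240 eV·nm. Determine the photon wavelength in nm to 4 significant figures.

253.3 nm

For Z = 4 the level energies scale as Z², so the effective Rydberg energy is 13.6 × 16 = 217.6 eV.
ΔE = 217.6 × (1/4² − 1/5²) = 217.6 × 0.02250 = 4.896 eV.
λ = hc/ΔE = 1240 / 4.896 = 253.3 nm.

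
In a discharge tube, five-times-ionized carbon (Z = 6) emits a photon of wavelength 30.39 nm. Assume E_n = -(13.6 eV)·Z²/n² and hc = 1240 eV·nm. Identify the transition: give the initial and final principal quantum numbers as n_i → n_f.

The photon energy is ΔE = hc/λ = 1240 / 30.39 = 40.80 eV.
With Z = 6, ΔE = 489.6 × (1/n_f² − 1/n_i²), so 1/n_f² − 1/n_i² = 0.08334.
Trying n_f = 3 gives 1/n_i² = 0.02777, i.e. n_i ≈ 6; this pair matches.

n_i = 6, n_f = 3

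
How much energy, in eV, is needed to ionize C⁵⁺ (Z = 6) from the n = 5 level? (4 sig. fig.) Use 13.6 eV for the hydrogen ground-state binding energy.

E_n = −13.6 Z²/n² = −489.6/n² eV for Z = 6.
E_5 = −489.6/25 = −19.58 eV, so ionization (to E = 0) requires 19.58 eV.

19.58 eV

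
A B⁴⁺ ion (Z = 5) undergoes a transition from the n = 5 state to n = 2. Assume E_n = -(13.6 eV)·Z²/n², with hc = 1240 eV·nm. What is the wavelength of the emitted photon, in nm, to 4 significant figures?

17.37 nm

For Z = 5 the level energies scale as Z², so the effective Rydberg energy is 13.6 × 25 = 340.0 eV.
ΔE = 340.0 × (1/2² − 1/5²) = 340.0 × 0.2100 = 71.40 eV.
λ = hc/ΔE = 1240 / 71.40 = 17.37 nm.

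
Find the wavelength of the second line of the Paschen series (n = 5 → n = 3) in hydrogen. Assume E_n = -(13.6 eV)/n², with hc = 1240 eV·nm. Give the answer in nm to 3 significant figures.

1280 nm

The Paschen series terminates on n_f = 3; the second line has n_i = 3+2 = 5.
ΔE = 13.60 × (1/3² − 1/5²) = 0.9671 eV.
λ = 1240 / 0.9671 = 1280 nm.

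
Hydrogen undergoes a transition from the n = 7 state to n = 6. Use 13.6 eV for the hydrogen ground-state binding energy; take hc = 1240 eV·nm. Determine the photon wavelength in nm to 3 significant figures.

ΔE = 13.60 × (1/6² − 1/7²) = 13.60 × 0.007370 = 0.1002 eV.
λ = hc/ΔE = 1240 / 0.1002 = 12400 nm.

12400 nm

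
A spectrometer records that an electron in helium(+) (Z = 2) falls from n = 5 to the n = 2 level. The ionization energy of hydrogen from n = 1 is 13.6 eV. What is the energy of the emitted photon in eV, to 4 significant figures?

The Bohr energies scale as Z², so for Z = 2: E_n = −54.40/n² eV.
E_5 = −54.40/25 = −2.176 eV and E_2 = −54.40/4 = −13.60 eV.
The photon energy is |E_5 − E_2| = 11.42 eV.

11.42 eV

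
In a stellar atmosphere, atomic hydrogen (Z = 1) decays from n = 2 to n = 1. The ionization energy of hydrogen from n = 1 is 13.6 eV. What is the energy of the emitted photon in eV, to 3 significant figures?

E_2 = −13.60/4 = −3.400 eV and E_1 = −13.60/1 = −13.60 eV.
The photon energy is |E_2 − E_1| = 10.2 eV.

10.2 eV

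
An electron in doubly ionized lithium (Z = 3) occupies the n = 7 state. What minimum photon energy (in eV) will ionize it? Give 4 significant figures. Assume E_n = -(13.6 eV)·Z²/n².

E_n = −13.6 Z²/n² = −122.4/n² eV for Z = 3.
E_7 = −122.4/49 = −2.498 eV, so ionization (to E = 0) requires 2.498 eV.

2.498 eV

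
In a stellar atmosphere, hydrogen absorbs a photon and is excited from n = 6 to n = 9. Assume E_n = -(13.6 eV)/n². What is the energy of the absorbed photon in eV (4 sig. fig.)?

E_9 = −13.60/81 = −0.1679 eV and E_6 = −13.60/36 = −0.3778 eV.
The photon energy is |E_9 − E_6| = 0.2099 eV.

0.2099 eV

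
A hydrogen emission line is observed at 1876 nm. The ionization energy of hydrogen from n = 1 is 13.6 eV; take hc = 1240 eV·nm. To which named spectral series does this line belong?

Paschen

ΔE = 1240/1876 = 0.6610 eV.
This matches 13.6 × (1/3² − 1/4²), so n_f = 3: the Paschen series.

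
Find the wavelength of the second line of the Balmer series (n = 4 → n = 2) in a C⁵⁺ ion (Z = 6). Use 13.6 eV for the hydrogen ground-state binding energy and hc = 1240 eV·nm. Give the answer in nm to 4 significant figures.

13.51 nm

The Balmer series terminates on n_f = 2; the second line has n_i = 2+2 = 4.
ΔE = 489.6 × (1/2² − 1/4²) = 91.80 eV.
λ = 1240 / 91.80 = 13.51 nm.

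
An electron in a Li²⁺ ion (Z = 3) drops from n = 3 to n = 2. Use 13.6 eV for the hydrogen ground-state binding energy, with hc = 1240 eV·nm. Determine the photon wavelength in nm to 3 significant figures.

For Z = 3 the level energies scale as Z², so the effective Rydberg energy is 13.6 × 9 = 122.4 eV.
ΔE = 122.4 × (1/2² − 1/3²) = 122.4 × 0.1389 = 17.00 eV.
λ = hc/ΔE = 1240 / 17.00 = 72.9 nm.

72.9 nm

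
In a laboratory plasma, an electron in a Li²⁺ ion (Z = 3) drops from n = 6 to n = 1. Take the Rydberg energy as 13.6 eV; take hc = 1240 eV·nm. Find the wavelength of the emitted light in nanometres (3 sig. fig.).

10.4 nm

For Z = 3 the level energies scale as Z², so the effective Rydberg energy is 13.6 × 9 = 122.4 eV.
ΔE = 122.4 × (1/1² − 1/6²) = 122.4 × 0.9722 = 119.0 eV.
λ = hc/ΔE = 1240 / 119.0 = 10.4 nm.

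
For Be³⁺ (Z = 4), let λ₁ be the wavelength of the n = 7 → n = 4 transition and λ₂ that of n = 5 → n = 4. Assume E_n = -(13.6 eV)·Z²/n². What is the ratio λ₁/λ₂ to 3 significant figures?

λ ∝ 1/ΔE ∝ 1/(1/n_f² − 1/n_i²), and the Z² and hc factors cancel in the ratio.
λ₁/λ₂ = (1/4² − 1/5²)/(1/4² − 1/7²) = 0.02250/0.04209 = 0.535.

0.535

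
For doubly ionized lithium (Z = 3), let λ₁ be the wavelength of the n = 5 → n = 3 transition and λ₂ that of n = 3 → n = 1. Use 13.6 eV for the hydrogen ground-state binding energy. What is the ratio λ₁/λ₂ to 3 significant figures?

λ ∝ 1/ΔE ∝ 1/(1/n_f² − 1/n_i²), and the Z² and hc factors cancel in the ratio.
λ₁/λ₂ = (1/1² − 1/3²)/(1/3² − 1/5²) = 0.8889/0.07111 = 12.5.

12.5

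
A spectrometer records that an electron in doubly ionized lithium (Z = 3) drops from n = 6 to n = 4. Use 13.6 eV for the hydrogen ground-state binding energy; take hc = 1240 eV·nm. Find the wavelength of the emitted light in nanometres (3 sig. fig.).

For Z = 3 the level energies scale as Z², so the effective Rydberg energy is 13.6 × 9 = 122.4 eV.
ΔE = 122.4 × (1/4² − 1/6²) = 122.4 × 0.03472 = 4.250 eV.
λ = hc/ΔE = 1240 / 4.250 = 292 nm.

292 nm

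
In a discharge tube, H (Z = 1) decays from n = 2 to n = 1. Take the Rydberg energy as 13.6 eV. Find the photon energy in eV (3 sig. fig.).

E_2 = −13.60/4 = −3.400 eV and E_1 = −13.60/1 = −13.60 eV.
The photon energy is |E_2 − E_1| = 10.2 eV.

10.2 eV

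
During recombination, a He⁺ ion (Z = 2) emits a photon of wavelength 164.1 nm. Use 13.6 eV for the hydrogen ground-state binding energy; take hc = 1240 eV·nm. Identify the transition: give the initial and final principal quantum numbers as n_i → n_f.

The photon energy is ΔE = hc/λ = 1240 / 164.1 = 7.556 eV.
With Z = 2, ΔE = 54.40 × (1/n_f² − 1/n_i²), so 1/n_f² − 1/n_i² = 0.1389.
Trying n_f = 2 gives 1/n_i² = 0.1111, i.e. n_i ≈ 3; this pair matches.

n_i = 3, n_f = 2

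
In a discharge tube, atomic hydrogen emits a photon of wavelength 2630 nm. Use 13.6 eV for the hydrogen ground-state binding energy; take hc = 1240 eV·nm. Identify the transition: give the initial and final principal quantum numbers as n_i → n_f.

n_i = 6, n_f = 4

The photon energy is ΔE = hc/λ = 1240 / 2630 = 0.4715 eV.
With Z = 1, ΔE = 13.60 × (1/n_f² − 1/n_i²), so 1/n_f² − 1/n_i² = 0.03467.
Trying n_f = 4 gives 1/n_i² = 0.02783, i.e. n_i ≈ 6; this pair matches.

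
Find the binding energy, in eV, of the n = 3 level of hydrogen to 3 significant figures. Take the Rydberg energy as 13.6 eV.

1.51 eV

E_3 = −13.60/9 = −1.51 eV, so ionization (to E = 0) requires 1.51 eV.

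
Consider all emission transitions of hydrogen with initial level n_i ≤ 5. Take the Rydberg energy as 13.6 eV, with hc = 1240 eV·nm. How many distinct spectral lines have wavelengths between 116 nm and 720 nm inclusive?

4

Enumerate all n_i → n_f pairs with 1 ≤ n_f < n_i ≤ 5 and compute λ = 1240 / [13.6·1·(1/n_f² − 1/n_i²)].
Lines falling in [116, 720] nm: 2→1 (121.6 nm), 5→2 (434.2 nm), 4→2 (486.3 nm), 3→2 (656.5 nm).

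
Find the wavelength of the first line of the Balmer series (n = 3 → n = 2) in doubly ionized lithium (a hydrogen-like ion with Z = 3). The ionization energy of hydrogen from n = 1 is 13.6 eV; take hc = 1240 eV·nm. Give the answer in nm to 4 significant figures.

The Balmer series terminates on n_f = 2; the first line has n_i = 2+1 = 3.
ΔE = 122.4 × (1/2² − 1/3²) = 17.00 eV.
λ = 1240 / 17.00 = 72.94 nm.

72.94 nm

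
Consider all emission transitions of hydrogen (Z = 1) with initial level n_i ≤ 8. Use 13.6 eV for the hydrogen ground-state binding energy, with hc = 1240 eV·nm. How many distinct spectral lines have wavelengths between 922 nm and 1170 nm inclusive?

3

Enumerate all n_i → n_f pairs with 1 ≤ n_f < n_i ≤ 8 and compute λ = 1240 / [13.6·1·(1/n_f² − 1/n_i²)].
Lines falling in [922, 1170] nm: 8→3 (954.9 nm), 7→3 (1005 nm), 6→3 (1094 nm).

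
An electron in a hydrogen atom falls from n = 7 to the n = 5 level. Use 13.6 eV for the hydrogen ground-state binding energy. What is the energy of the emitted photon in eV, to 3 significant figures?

E_7 = −13.60/49 = −0.2776 eV and E_5 = −13.60/25 = −0.5440 eV.
The photon energy is |E_7 − E_5| = 0.266 eV.

0.266 eV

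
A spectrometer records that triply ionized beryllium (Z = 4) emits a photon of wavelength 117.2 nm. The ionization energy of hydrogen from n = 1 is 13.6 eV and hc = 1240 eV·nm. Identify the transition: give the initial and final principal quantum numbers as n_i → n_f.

The photon energy is ΔE = hc/λ = 1240 / 117.2 = 10.58 eV.
With Z = 4, ΔE = 217.6 × (1/n_f² − 1/n_i²), so 1/n_f² − 1/n_i² = 0.04862.
Trying n_f = 3 gives 1/n_i² = 0.06249, i.e. n_i ≈ 4; this pair matches.

n_i = 4, n_f = 3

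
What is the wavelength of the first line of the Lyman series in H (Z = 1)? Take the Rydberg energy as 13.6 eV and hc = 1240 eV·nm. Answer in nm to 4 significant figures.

The Lyman series terminates on n_f = 1; the first line has n_i = 1+1 = 2.
ΔE = 13.60 × (1/1² − 1/2²) = 10.20 eV.
λ = 1240 / 10.20 = 121.6 nm.

121.6 nm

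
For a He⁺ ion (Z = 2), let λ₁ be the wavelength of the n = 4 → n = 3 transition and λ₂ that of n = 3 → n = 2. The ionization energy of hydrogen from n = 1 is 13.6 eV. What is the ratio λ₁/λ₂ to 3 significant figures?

λ ∝ 1/ΔE ∝ 1/(1/n_f² − 1/n_i²), and the Z² and hc factors cancel in the ratio.
λ₁/λ₂ = (1/2² − 1/3²)/(1/3² − 1/4²) = 0.1389/0.04861 = 2.86.

2.86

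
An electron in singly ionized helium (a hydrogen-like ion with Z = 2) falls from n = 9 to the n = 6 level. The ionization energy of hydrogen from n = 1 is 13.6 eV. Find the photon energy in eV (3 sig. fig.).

0.840 eV

The Bohr energies scale as Z², so for Z = 2: E_n = −54.40/n² eV.
E_9 = −54.40/81 = −0.6716 eV and E_6 = −54.40/36 = −1.511 eV.
The photon energy is |E_9 − E_6| = 0.840 eV.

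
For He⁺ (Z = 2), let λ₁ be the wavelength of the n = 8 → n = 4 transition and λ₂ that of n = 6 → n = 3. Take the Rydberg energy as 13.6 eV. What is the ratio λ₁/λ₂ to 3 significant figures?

1.78

λ ∝ 1/ΔE ∝ 1/(1/n_f² − 1/n_i²), and the Z² and hc factors cancel in the ratio.
λ₁/λ₂ = (1/3² − 1/6²)/(1/4² − 1/8²) = 0.08333/0.04688 = 1.78.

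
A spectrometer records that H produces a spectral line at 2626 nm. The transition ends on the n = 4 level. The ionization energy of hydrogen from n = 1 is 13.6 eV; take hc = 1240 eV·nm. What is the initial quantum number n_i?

n_i = 6

The photon energy is ΔE = hc/λ = 1240 / 2626 = 0.4722 eV.
With Z = 1, ΔE = 13.60 × (1/n_f² − 1/n_i²), so 1/n_f² − 1/n_i² = 0.03472.
With n_f = 4: 1/n_i² = 1/16 − 0.03472 = 0.02778, so n_i ≈ 6.00.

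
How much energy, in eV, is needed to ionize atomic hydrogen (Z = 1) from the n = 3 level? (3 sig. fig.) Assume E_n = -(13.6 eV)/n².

1.51 eV

E_3 = −13.60/9 = −1.51 eV, so ionization (to E = 0) requires 1.51 eV.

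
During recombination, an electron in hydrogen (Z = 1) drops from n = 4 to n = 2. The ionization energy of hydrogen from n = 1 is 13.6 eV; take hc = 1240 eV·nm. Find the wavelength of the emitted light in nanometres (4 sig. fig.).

486.3 nm

ΔE = 13.60 × (1/2² − 1/4²) = 13.60 × 0.1875 = 2.550 eV.
λ = hc/ΔE = 1240 / 2.550 = 486.3 nm.
This line belongs to the Balmer series.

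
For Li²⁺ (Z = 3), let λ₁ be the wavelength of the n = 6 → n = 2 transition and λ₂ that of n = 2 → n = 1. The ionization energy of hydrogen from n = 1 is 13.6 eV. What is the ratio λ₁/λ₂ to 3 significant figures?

λ ∝ 1/ΔE ∝ 1/(1/n_f² − 1/n_i²), and the Z² and hc factors cancel in the ratio.
λ₁/λ₂ = (1/1² − 1/2²)/(1/2² − 1/6²) = 0.7500/0.2222 = 3.38.

3.38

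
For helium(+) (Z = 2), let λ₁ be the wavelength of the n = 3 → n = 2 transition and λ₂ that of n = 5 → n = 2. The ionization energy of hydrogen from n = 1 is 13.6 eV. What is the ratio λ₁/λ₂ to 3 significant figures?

1.51

λ ∝ 1/ΔE ∝ 1/(1/n_f² − 1/n_i²), and the Z² and hc factors cancel in the ratio.
λ₁/λ₂ = (1/2² − 1/5²)/(1/2² − 1/3²) = 0.2100/0.1389 = 1.51.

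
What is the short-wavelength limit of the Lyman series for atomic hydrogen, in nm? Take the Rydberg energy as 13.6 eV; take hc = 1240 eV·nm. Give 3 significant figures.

91.2 nm

The Lyman series has lower level n_f = 1; the series limit corresponds to n_i → ∞.
ΔE_max = 13.6 × 1 / 1² = 13.60 eV.
λ_min = 1240 / 13.60 = 91.2 nm.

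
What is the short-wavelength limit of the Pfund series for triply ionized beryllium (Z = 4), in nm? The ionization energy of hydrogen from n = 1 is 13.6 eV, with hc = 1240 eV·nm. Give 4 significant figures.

The Pfund series has lower level n_f = 5; the series limit corresponds to n_i → ∞.
ΔE_max = 13.6 × 16 / 5² = 8.704 eV.
λ_min = 1240 / 8.704 = 142.5 nm.

142.5 nm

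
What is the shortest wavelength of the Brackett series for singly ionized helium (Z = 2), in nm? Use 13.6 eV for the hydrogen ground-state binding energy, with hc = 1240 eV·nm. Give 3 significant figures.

The Brackett series has lower level n_f = 4; the series limit corresponds to n_i → ∞.
ΔE_max = 13.6 × 4 / 4² = 3.400 eV.
λ_min = 1240 / 3.400 = 365 nm.

365 nm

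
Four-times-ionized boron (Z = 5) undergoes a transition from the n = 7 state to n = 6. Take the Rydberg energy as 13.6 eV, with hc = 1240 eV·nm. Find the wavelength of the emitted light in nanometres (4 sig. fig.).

For Z = 5 the level energies scale as Z², so the effective Rydberg energy is 13.6 × 25 = 340.0 eV.
ΔE = 340.0 × (1/6² − 1/7²) = 340.0 × 0.007370 = 2.506 eV.
λ = hc/ΔE = 1240 / 2.506 = 494.9 nm.

494.9 nm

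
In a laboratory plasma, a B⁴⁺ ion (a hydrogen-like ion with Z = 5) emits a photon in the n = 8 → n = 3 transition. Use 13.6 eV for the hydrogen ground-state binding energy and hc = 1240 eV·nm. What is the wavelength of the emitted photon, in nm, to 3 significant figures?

For Z = 5 the level energies scale as Z², so the effective Rydberg energy is 13.6 × 25 = 340.0 eV.
ΔE = 340.0 × (1/3² − 1/8²) = 340.0 × 0.09549 = 32.47 eV.
λ = hc/ΔE = 1240 / 32.47 = 38.2 nm.

38.2 nm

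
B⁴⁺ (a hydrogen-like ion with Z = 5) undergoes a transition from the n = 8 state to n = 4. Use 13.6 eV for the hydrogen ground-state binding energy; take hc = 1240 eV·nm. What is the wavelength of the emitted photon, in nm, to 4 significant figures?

For Z = 5 the level energies scale as Z², so the effective Rydberg energy is 13.6 × 25 = 340.0 eV.
ΔE = 340.0 × (1/4² − 1/8²) = 340.0 × 0.04688 = 15.94 eV.
λ = hc/ΔE = 1240 / 15.94 = 77.80 nm.

77.80 nm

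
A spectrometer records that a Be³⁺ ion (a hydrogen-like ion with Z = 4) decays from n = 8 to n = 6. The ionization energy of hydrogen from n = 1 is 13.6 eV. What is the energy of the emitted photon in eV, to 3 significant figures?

The Bohr energies scale as Z², so for Z = 4: E_n = −217.6/n² eV.
E_8 = −217.6/64 = −3.400 eV and E_6 = −217.6/36 = −6.044 eV.
The photon energy is |E_8 − E_6| = 2.64 eV.

2.64 eV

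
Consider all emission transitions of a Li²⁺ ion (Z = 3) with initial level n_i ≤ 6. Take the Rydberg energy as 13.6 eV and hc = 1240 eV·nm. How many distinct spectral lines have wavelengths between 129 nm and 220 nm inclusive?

2

Enumerate all n_i → n_f pairs with 1 ≤ n_f < n_i ≤ 6 and compute λ = 1240 / [13.6·9·(1/n_f² − 1/n_i²)].
Lines falling in [129, 220] nm: 5→3 (142.5 nm), 4→3 (208.4 nm).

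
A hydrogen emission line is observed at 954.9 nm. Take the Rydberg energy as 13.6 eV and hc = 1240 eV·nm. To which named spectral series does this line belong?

ΔE = 1240/954.9 = 1.299 eV.
This matches 13.6 × (1/3² − 1/8²), so n_f = 3: the Paschen series.

Paschen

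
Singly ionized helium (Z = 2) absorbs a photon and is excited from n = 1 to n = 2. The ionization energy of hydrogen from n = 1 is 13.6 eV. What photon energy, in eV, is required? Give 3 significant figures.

The Bohr energies scale as Z², so for Z = 2: E_n = −54.40/n² eV.
E_2 = −54.40/4 = −13.60 eV and E_1 = −54.40/1 = −54.40 eV.
The photon energy is |E_2 − E_1| = 40.8 eV.

40.8 eV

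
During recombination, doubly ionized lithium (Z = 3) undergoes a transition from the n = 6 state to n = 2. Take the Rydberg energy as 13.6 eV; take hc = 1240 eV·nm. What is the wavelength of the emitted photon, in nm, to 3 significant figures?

For Z = 3 the level energies scale as Z², so the effective Rydberg energy is 13.6 × 9 = 122.4 eV.
ΔE = 122.4 × (1/2² − 1/6²) = 122.4 × 0.2222 = 27.20 eV.
λ = hc/ΔE = 1240 / 27.20 = 45.6 nm.

45.6 nm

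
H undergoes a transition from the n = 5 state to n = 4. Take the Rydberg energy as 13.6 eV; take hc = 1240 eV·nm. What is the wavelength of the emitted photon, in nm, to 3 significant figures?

ΔE = 13.60 × (1/4² − 1/5²) = 13.60 × 0.02250 = 0.3060 eV.
λ = hc/ΔE = 1240 / 0.3060 = 4050 nm.

4050 nm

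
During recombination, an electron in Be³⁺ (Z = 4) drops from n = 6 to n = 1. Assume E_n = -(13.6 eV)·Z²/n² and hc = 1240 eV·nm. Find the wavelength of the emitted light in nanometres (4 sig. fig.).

5.861 nm

For Z = 4 the level energies scale as Z², so the effective Rydberg energy is 13.6 × 16 = 217.6 eV.
ΔE = 217.6 × (1/1² − 1/6²) = 217.6 × 0.9722 = 211.6 eV.
λ = hc/ΔE = 1240 / 211.6 = 5.861 nm.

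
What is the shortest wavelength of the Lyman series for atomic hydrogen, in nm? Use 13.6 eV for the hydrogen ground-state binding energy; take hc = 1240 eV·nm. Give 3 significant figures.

91.2 nm

The Lyman series has lower level n_f = 1; the series limit corresponds to n_i → ∞.
ΔE_max = 13.6 × 1 / 1² = 13.60 eV.
λ_min = 1240 / 13.60 = 91.2 nm.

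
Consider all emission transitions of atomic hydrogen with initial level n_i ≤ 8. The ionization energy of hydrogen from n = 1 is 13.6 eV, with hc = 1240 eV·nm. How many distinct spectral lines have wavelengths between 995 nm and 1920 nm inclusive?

Enumerate all n_i → n_f pairs with 1 ≤ n_f < n_i ≤ 8 and compute λ = 1240 / [13.6·1·(1/n_f² − 1/n_i²)].
Lines falling in [995, 1920] nm: 7→3 (1005 nm), 6→3 (1094 nm), 5→3 (1282 nm), 4→3 (1876 nm).

4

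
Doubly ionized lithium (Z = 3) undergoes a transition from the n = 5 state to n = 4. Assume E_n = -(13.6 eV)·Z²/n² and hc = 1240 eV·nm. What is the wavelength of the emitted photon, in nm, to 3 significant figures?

For Z = 3 the level energies scale as Z², so the effective Rydberg energy is 13.6 × 9 = 122.4 eV.
ΔE = 122.4 × (1/4² − 1/5²) = 122.4 × 0.02250 = 2.754 eV.
λ = hc/ΔE = 1240 / 2.754 = 450 nm.

450 nm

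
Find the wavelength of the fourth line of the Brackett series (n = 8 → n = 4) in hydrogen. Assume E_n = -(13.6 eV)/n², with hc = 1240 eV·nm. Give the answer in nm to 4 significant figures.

The Brackett series terminates on n_f = 4; the fourth line has n_i = 4+4 = 8.
ΔE = 13.60 × (1/4² − 1/8²) = 0.6375 eV.
λ = 1240 / 0.6375 = 1945 nm.

1945 nm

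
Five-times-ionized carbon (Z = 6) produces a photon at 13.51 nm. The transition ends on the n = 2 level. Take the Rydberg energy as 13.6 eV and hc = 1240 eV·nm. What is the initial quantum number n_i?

n_i = 4

The photon energy is ΔE = hc/λ = 1240 / 13.51 = 91.78 eV.
With Z = 6, ΔE = 489.6 × (1/n_f² − 1/n_i²), so 1/n_f² − 1/n_i² = 0.1875.
With n_f = 2: 1/n_i² = 1/4 − 0.1875 = 0.06253, so n_i ≈ 4.00.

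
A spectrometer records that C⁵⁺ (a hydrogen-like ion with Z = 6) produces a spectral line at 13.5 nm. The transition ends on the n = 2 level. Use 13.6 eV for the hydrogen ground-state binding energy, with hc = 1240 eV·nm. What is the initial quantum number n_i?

The photon energy is ΔE = hc/λ = 1240 / 13.5 = 91.85 eV.
With Z = 6, ΔE = 489.6 × (1/n_f² − 1/n_i²), so 1/n_f² − 1/n_i² = 0.1876.
With n_f = 2: 1/n_i² = 1/4 − 0.1876 = 0.06239, so n_i ≈ 4.00.

n_i = 4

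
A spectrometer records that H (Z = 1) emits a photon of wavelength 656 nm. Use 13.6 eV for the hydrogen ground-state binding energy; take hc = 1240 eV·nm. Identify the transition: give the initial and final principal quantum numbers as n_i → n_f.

The photon energy is ΔE = hc/λ = 1240 / 656 = 1.890 eV.
With Z = 1, ΔE = 13.60 × (1/n_f² − 1/n_i²), so 1/n_f² − 1/n_i² = 0.1390.
Trying n_f = 2 gives 1/n_i² = 0.1110, i.e. n_i ≈ 3; this pair matches.

n_i = 3, n_f = 2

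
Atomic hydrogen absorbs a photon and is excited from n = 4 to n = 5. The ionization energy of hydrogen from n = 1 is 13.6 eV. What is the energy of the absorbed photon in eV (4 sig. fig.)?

E_5 = −13.60/25 = −0.5440 eV and E_4 = −13.60/16 = −0.8500 eV.
The photon energy is |E_5 − E_4| = 0.3060 eV.

0.3060 eV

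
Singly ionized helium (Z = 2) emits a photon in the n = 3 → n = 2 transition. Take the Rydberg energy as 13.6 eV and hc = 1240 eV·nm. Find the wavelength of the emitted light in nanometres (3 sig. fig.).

164 nm

For Z = 2 the level energies scale as Z², so the effective Rydberg energy is 13.6 × 4 = 54.40 eV.
ΔE = 54.40 × (1/2² − 1/3²) = 54.40 × 0.1389 = 7.556 eV.
λ = hc/ΔE = 1240 / 7.556 = 164 nm.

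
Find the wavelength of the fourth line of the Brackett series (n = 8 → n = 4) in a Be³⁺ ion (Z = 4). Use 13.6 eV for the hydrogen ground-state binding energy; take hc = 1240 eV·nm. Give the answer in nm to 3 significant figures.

122 nm

The Brackett series terminates on n_f = 4; the fourth line has n_i = 4+4 = 8.
ΔE = 217.6 × (1/4² − 1/8²) = 10.20 eV.
λ = 1240 / 10.20 = 122 nm.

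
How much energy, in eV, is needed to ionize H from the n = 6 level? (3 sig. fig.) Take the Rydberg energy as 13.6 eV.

E_6 = −13.60/36 = −0.378 eV, so ionization (to E = 0) requires 0.378 eV.

0.378 eV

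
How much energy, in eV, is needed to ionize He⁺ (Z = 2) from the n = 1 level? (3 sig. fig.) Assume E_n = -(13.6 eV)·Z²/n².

E_n = −13.6 Z²/n² = −54.40/n² eV for Z = 2.
E_1 = −54.40/1 = −54.4 eV, so ionization (to E = 0) requires 54.4 eV.

54.4 eV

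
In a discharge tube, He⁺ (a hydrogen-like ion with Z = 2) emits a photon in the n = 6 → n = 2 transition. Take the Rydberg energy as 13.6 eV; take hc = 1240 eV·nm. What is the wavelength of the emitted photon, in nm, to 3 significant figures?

For Z = 2 the level energies scale as Z², so the effective Rydberg energy is 13.6 × 4 = 54.40 eV.
ΔE = 54.40 × (1/2² − 1/6²) = 54.40 × 0.2222 = 12.09 eV.
λ = hc/ΔE = 1240 / 12.09 = 103 nm.

103 nm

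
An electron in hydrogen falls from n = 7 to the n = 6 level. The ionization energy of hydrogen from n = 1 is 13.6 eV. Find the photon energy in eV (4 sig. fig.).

0.1002 eV

E_7 = −13.60/49 = −0.2776 eV and E_6 = −13.60/36 = −0.3778 eV.
The photon energy is |E_7 − E_6| = 0.1002 eV.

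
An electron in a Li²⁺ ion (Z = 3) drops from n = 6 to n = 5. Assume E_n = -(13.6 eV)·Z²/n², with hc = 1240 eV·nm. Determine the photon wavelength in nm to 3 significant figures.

For Z = 3 the level energies scale as Z², so the effective Rydberg energy is 13.6 × 9 = 122.4 eV.
ΔE = 122.4 × (1/5² − 1/6²) = 122.4 × 0.01222 = 1.496 eV.
λ = hc/ΔE = 1240 / 1.496 = 829 nm.

829 nm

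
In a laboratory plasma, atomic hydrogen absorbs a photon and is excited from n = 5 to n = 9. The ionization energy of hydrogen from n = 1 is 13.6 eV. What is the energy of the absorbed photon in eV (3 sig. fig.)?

0.376 eV

E_9 = −13.60/81 = −0.1679 eV and E_5 = −13.60/25 = −0.5440 eV.
The photon energy is |E_9 − E_5| = 0.376 eV.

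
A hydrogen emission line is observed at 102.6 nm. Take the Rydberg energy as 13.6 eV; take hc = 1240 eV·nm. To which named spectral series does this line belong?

Lyman

ΔE = 1240/102.6 = 12.09 eV.
This matches 13.6 × (1/1² − 1/3²), so n_f = 1: the Lyman series.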